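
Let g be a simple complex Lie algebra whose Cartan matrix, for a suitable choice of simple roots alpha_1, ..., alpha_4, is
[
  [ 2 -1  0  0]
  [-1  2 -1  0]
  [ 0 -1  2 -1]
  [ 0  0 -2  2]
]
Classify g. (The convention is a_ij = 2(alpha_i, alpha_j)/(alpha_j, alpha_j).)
The matrix has rank 4 with 2's on the diagonal. Reading the off-diagonal entries as Dynkin edges (a single edge where a_ij = a_ji = -1; a double or triple edge where a_ij * a_ji = 2 or 3), the diagram is a chain of 4 nodes with a double edge at one end; the terminal node there is the unique long simple root (C_4). One simple-root ordering that puts it in standard form is (alpha_1, alpha_2, alpha_3, alpha_4). So the algebra is type C_4, i.e. sp(8).

C4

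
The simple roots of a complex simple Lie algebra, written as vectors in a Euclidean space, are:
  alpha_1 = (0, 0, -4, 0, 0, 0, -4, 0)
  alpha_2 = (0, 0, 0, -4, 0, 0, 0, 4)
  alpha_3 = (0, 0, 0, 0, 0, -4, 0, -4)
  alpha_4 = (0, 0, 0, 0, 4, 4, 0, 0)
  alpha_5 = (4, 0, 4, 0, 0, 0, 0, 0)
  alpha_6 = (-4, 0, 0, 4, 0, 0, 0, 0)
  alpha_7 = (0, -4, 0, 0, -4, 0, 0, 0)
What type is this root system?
A7

Compute the Cartan integers a_ij = 2(alpha_i, alpha_j)/(alpha_j, alpha_j); the resulting 7x7 Cartan matrix is
[[2, 0, 0, 0, -1, 0, 0], [0, 2, -1, 0, 0, -1, 0], [0, -1, 2, -1, 0, 0, 0], [0, 0, -1, 2, 0, 0, -1], [-1, 0, 0, 0, 2, -1, 0], [0, -1, 0, 0, -1, 2, 0], [0, 0, 0, -1, 0, 0, 2]].
All simple roots have the same length, so the diagram is simply laced. The associated Dynkin diagram is a chain of 7 nodes with single edges (A_7), so the type is A_7 (the algebra sl(8)).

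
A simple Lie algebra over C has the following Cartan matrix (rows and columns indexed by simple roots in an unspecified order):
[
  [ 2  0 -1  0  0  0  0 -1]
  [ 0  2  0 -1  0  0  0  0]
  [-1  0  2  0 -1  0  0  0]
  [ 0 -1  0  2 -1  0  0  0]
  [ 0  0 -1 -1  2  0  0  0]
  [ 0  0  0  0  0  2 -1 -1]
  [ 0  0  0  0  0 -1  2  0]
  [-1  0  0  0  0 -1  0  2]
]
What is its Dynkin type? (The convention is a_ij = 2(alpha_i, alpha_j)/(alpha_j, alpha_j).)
A8

The matrix has rank 8 with 2's on the diagonal. Reading the off-diagonal entries as Dynkin edges (a single edge where a_ij = a_ji = -1; a double or triple edge where a_ij * a_ji = 2 or 3), the diagram is a chain of 8 nodes with single edges (A_8). One simple-root ordering that puts it in standard form is (alpha_7, alpha_6, alpha_8, alpha_1, alpha_3, alpha_5, alpha_4, alpha_2). So the algebra is type A_8, i.e. sl(9).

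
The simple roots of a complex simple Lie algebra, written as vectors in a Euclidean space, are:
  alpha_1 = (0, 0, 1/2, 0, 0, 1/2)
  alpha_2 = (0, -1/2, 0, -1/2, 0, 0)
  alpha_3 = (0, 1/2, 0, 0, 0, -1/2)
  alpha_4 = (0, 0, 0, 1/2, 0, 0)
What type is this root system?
type B_4

Compute the Cartan integers a_ij = 2(alpha_i, alpha_j)/(alpha_j, alpha_j); the resulting 4x4 Cartan matrix is
[[2, 0, -1, 0], [0, 2, -1, -2], [-1, -1, 2, 0], [0, -1, 0, 2]].
The roots have two lengths (squared-length ratio 2:1); the short ones are alpha_{4}. The associated Dynkin diagram is a chain of 4 nodes with a double edge at one end; the terminal node there is the unique short simple root (B_4), so the type is B_4 (the algebra so(9)).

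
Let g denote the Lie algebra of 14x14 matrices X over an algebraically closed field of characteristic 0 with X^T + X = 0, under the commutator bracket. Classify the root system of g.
This is so(14) with 14 even, which has dimension 14(14-1)/2 = 91 and rank 14/2 = 7. In the classification of classical Lie algebras, the orthogonal algebra so(2n) in an even number of variables has type D_n; here n = 7, so the Dynkin diagram is a chain of 5 nodes with a fork of two nodes at one end (D_7). Hence the type is D_7.

D7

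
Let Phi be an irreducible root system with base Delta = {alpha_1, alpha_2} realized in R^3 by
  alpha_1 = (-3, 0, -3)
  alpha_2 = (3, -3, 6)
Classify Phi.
G_2

Compute the Cartan integers a_ij = 2(alpha_i, alpha_j)/(alpha_j, alpha_j); the resulting 2x2 Cartan matrix is
[[2, -1], [-3, 2]].
The roots have two lengths (squared-length ratio 3:1); the short ones are alpha_{1}. The associated Dynkin diagram is two nodes joined by a triple edge (G_2), so the type is G_2.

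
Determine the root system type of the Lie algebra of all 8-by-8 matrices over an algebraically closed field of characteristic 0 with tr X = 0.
A_7 (sl(8))

This is sl(8), which has dimension 8^2 - 1 = 63 and rank 8 - 1 = 7 (a Cartan subalgebra is the diagonal traceless matrices). In the classification of classical Lie algebras, the special linear algebra sl(n+1) has type A_n; here n = 7, so the Dynkin diagram is a chain of 7 nodes with single edges (A_7). Hence the type is A_7.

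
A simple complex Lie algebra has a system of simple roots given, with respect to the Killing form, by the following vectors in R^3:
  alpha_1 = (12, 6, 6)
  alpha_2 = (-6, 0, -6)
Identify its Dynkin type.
G_2

Compute the Cartan integers a_ij = 2(alpha_i, alpha_j)/(alpha_j, alpha_j); the resulting 2x2 Cartan matrix is
[[2, -3], [-1, 2]].
The roots have two lengths (squared-length ratio 3:1); the short ones are alpha_{2}. The associated Dynkin diagram is two nodes joined by a triple edge (G_2), so the type is G_2.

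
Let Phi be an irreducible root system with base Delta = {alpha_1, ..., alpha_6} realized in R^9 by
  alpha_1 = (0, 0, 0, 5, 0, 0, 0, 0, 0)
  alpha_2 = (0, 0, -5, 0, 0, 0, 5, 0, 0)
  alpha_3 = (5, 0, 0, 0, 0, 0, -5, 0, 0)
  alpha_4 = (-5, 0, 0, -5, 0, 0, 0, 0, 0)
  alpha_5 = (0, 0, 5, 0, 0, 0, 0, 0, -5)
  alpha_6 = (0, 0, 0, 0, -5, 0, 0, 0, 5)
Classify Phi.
B_6

Compute the Cartan integers a_ij = 2(alpha_i, alpha_j)/(alpha_j, alpha_j); the resulting 6x6 Cartan matrix is
[[2, 0, 0, -1, 0, 0], [0, 2, -1, 0, -1, 0], [0, -1, 2, -1, 0, 0], [-2, 0, -1, 2, 0, 0], [0, -1, 0, 0, 2, -1], [0, 0, 0, 0, -1, 2]].
The roots have two lengths (squared-length ratio 2:1); the short ones are alpha_{1}. The associated Dynkin diagram is a chain of 6 nodes with a double edge at one end; the terminal node there is the unique short simple root (B_6), so the type is B_6 (the algebra so(13)).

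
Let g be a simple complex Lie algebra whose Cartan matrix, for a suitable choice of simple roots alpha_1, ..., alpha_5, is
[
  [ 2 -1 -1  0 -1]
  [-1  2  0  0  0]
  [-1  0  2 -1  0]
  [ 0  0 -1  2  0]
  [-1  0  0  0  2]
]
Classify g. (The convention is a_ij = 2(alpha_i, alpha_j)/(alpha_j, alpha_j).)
D_5 (so(10))

The matrix has rank 5 with 2's on the diagonal. Reading the off-diagonal entries as Dynkin edges (a single edge where a_ij = a_ji = -1; a double or triple edge where a_ij * a_ji = 2 or 3), the diagram is a chain of 3 nodes with a fork of two nodes at one end (D_5). One simple-root ordering that puts it in standard form is (alpha_4, alpha_3, alpha_1, alpha_5, alpha_2). So the algebra is type D_5, i.e. so(10).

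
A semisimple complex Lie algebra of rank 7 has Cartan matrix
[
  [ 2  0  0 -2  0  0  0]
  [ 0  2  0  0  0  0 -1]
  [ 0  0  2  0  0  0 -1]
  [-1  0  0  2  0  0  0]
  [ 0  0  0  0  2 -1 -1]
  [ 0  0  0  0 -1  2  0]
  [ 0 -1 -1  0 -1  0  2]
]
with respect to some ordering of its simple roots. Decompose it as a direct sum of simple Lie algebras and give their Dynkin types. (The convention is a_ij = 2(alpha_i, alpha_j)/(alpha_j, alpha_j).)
B2 + D5

The diagram associated to this matrix has two connected components: the simple roots {alpha_1, alpha_4} form a chain of 2 nodes with a double edge at one end; the terminal node there is the unique short simple root (B_2), and {alpha_2, alpha_3, alpha_5, alpha_6, alpha_7} form a chain of 3 nodes with a fork of two nodes at one end (D_5). A semisimple Lie algebra decomposes uniquely as the direct sum of simple ideals, one per connected component of its Dynkin diagram, so g ≅ B_2 ⊕ D_5 (dimension 10 + 45 = 55).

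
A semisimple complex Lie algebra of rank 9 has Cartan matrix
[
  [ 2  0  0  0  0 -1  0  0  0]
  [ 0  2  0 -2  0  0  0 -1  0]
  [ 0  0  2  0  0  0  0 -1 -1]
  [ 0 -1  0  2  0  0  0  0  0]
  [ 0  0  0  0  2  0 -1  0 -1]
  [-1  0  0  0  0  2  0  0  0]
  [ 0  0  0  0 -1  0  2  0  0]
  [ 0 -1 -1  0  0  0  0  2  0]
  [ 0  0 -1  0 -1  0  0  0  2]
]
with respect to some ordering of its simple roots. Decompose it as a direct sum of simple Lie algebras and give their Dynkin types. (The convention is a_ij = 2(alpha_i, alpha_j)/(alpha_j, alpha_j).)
type A_2 + type B_7

The diagram associated to this matrix has two connected components: the simple roots {alpha_1, alpha_6} form a chain of 2 nodes with single edges (A_2), and {alpha_2, alpha_3, alpha_4, alpha_5, alpha_7, alpha_8, alpha_9} form a chain of 7 nodes with a double edge at one end; the terminal node there is the unique short simple root (B_7). A semisimple Lie algebra decomposes uniquely as the direct sum of simple ideals, one per connected component of its Dynkin diagram, so g ≅ A_2 ⊕ B_7 (dimension 8 + 105 = 113).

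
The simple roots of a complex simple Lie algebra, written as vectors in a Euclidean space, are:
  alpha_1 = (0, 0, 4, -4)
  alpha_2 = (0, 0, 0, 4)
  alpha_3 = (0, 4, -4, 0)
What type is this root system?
type B_3

Compute the Cartan integers a_ij = 2(alpha_i, alpha_j)/(alpha_j, alpha_j); the resulting 3x3 Cartan matrix is
[[2, -2, -1], [-1, 2, 0], [-1, 0, 2]].
The roots have two lengths (squared-length ratio 2:1); the short ones are alpha_{2}. The associated Dynkin diagram is a chain of 3 nodes with a double edge at one end; the terminal node there is the unique short simple root (B_3), so the type is B_3 (the algebra so(7)).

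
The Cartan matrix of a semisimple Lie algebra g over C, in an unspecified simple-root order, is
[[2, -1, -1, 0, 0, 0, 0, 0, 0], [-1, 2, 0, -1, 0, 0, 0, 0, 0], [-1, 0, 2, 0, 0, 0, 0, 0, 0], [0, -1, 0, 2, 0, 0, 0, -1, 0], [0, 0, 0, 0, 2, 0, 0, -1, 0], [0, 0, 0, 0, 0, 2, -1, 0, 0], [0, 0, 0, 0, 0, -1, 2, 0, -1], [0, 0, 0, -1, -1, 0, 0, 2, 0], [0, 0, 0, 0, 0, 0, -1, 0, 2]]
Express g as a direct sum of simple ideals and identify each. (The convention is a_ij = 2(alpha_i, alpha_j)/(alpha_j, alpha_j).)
The diagram associated to this matrix has two connected components: the simple roots {alpha_6, alpha_7, alpha_9} form a chain of 3 nodes with single edges (A_3), and {alpha_1, alpha_2, alpha_3, alpha_4, alpha_5, alpha_8} form a chain of 6 nodes with single edges (A_6). A semisimple Lie algebra decomposes uniquely as the direct sum of simple ideals, one per connected component of its Dynkin diagram, so g ≅ A_3 ⊕ A_6 (dimension 15 + 48 = 63).

A_3 (sl(4)) + A_6 (sl(7))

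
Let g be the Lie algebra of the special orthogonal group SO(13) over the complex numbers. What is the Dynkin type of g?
type B_6

This is so(13) with 13 odd, which has dimension 13(13-1)/2 = 78 and rank (13-1)/2 = 6. In the classification of classical Lie algebras, the orthogonal algebra so(2n+1) in an odd number of variables has type B_n; here n = 6, so the Dynkin diagram is a chain of 6 nodes with a double edge at one end; the terminal node there is the unique short simple root (B_6). Hence the type is B_6.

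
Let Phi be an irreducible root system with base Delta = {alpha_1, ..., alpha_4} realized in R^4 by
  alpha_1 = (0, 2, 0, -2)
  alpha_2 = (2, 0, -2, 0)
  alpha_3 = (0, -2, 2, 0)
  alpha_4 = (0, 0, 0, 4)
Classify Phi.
type C_4

Compute the Cartan integers a_ij = 2(alpha_i, alpha_j)/(alpha_j, alpha_j); the resulting 4x4 Cartan matrix is
[[2, 0, -1, -1], [0, 2, -1, 0], [-1, -1, 2, 0], [-2, 0, 0, 2]].
The roots have two lengths (squared-length ratio 2:1); the short ones are alpha_{1,2,3}. The associated Dynkin diagram is a chain of 4 nodes with a double edge at one end; the terminal node there is the unique long simple root (C_4), so the type is C_4 (the algebra sp(8)).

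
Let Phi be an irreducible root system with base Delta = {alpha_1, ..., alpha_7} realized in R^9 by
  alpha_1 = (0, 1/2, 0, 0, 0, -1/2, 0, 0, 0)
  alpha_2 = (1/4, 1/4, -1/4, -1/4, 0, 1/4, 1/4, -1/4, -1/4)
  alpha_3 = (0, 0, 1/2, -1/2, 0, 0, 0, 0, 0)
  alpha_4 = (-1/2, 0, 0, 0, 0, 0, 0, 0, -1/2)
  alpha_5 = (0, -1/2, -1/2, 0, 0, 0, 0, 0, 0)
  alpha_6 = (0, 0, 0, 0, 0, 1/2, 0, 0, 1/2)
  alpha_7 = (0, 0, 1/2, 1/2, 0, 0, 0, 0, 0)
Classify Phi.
Compute the Cartan integers a_ij = 2(alpha_i, alpha_j)/(alpha_j, alpha_j); the resulting 7x7 Cartan matrix is
[[2, 0, 0, 0, -1, -1, 0], [0, 2, 0, 0, 0, 0, -1], [0, 0, 2, 0, -1, 0, 0], [0, 0, 0, 2, 0, -1, 0], [-1, 0, -1, 0, 2, 0, -1], [-1, 0, 0, -1, 0, 2, 0], [0, -1, 0, 0, -1, 0, 2]].
All simple roots have the same length, so the diagram is simply laced. The associated Dynkin diagram is a chain of 6 nodes with one extra node attached to the third node from one end (E_7), so the type is E_7.

E_7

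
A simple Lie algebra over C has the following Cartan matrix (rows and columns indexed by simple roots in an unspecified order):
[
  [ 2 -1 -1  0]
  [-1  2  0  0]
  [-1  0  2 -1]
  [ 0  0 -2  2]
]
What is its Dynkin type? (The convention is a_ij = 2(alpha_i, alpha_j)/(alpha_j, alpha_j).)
C_4 (sp(8))

The matrix has rank 4 with 2's on the diagonal. Reading the off-diagonal entries as Dynkin edges (a single edge where a_ij = a_ji = -1; a double or triple edge where a_ij * a_ji = 2 or 3), the diagram is a chain of 4 nodes with a double edge at one end; the terminal node there is the unique long simple root (C_4). One simple-root ordering that puts it in standard form is (alpha_2, alpha_1, alpha_3, alpha_4). So the algebra is type C_4, i.e. sp(8).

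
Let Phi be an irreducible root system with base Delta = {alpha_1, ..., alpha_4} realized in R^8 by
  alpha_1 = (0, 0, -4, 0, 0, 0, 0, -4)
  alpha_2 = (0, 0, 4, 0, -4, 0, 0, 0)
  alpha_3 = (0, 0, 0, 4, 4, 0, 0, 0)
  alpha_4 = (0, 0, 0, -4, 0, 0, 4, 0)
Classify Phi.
Compute the Cartan integers a_ij = 2(alpha_i, alpha_j)/(alpha_j, alpha_j); the resulting 4x4 Cartan matrix is
[[2, -1, 0, 0], [-1, 2, -1, 0], [0, -1, 2, -1], [0, 0, -1, 2]].
All simple roots have the same length, so the diagram is simply laced. The associated Dynkin diagram is a chain of 4 nodes with single edges (A_4), so the type is A_4 (the algebra sl(5)).

A4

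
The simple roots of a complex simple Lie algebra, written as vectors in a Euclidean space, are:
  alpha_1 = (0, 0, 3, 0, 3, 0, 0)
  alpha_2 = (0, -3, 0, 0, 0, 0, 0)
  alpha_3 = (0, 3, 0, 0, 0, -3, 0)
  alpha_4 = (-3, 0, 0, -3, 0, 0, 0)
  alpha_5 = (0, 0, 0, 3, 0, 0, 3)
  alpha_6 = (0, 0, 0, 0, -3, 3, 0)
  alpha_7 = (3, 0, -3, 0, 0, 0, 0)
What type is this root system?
type B_7

Compute the Cartan integers a_ij = 2(alpha_i, alpha_j)/(alpha_j, alpha_j); the resulting 7x7 Cartan matrix is
[[2, 0, 0, 0, 0, -1, -1], [0, 2, -1, 0, 0, 0, 0], [0, -2, 2, 0, 0, -1, 0], [0, 0, 0, 2, -1, 0, -1], [0, 0, 0, -1, 2, 0, 0], [-1, 0, -1, 0, 0, 2, 0], [-1, 0, 0, -1, 0, 0, 2]].
The roots have two lengths (squared-length ratio 2:1); the short ones are alpha_{2}. The associated Dynkin diagram is a chain of 7 nodes with a double edge at one end; the terminal node there is the unique short simple root (B_7), so the type is B_7 (the algebra so(15)).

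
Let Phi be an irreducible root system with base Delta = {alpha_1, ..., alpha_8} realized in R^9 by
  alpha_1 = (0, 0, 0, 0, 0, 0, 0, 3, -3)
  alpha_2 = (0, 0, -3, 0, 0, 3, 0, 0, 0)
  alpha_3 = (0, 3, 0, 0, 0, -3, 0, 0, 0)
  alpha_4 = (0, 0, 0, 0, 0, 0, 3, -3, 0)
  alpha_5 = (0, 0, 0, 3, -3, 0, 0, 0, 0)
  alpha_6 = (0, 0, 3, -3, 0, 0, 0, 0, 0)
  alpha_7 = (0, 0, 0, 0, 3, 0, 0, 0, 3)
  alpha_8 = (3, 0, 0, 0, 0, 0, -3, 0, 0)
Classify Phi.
Compute the Cartan integers a_ij = 2(alpha_i, alpha_j)/(alpha_j, alpha_j); the resulting 8x8 Cartan matrix is
[[2, 0, 0, -1, 0, 0, -1, 0], [0, 2, -1, 0, 0, -1, 0, 0], [0, -1, 2, 0, 0, 0, 0, 0], [-1, 0, 0, 2, 0, 0, 0, -1], [0, 0, 0, 0, 2, -1, -1, 0], [0, -1, 0, 0, -1, 2, 0, 0], [-1, 0, 0, 0, -1, 0, 2, 0], [0, 0, 0, -1, 0, 0, 0, 2]].
All simple roots have the same length, so the diagram is simply laced. The associated Dynkin diagram is a chain of 8 nodes with single edges (A_8), so the type is A_8 (the algebra sl(9)).

A8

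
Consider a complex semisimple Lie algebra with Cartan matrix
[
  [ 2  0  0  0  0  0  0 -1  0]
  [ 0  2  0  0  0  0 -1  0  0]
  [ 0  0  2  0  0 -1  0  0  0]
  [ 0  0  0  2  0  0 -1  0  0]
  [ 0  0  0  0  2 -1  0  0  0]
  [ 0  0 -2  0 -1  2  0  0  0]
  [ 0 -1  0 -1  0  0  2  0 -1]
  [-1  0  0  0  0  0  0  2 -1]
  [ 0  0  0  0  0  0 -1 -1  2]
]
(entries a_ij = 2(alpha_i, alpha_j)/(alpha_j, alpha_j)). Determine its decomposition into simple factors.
The diagram associated to this matrix has two connected components: the simple roots {alpha_3, alpha_5, alpha_6} form a chain of 3 nodes with a double edge at one end; the terminal node there is the unique short simple root (B_3), and {alpha_1, alpha_2, alpha_4, alpha_7, alpha_8, alpha_9} form a chain of 4 nodes with a fork of two nodes at one end (D_6). A semisimple Lie algebra decomposes uniquely as the direct sum of simple ideals, one per connected component of its Dynkin diagram, so g ≅ B_3 ⊕ D_6 (dimension 21 + 66 = 87).

type B_3 ⊕ type D_6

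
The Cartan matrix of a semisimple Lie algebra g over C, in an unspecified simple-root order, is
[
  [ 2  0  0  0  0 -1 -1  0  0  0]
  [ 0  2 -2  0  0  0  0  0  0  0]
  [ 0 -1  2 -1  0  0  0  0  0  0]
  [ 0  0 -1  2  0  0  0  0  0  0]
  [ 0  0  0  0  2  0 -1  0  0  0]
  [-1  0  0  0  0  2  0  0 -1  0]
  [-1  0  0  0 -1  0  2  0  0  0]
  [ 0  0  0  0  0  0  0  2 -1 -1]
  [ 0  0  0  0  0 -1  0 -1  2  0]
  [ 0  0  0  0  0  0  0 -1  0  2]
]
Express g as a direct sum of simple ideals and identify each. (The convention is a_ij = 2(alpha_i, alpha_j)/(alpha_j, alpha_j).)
The diagram associated to this matrix has two connected components: the simple roots {alpha_1, alpha_5, alpha_6, alpha_7, alpha_8, alpha_9, alpha_10} form a chain of 7 nodes with single edges (A_7), and {alpha_2, alpha_3, alpha_4} form a chain of 3 nodes with a double edge at one end; the terminal node there is the unique long simple root (C_3). A semisimple Lie algebra decomposes uniquely as the direct sum of simple ideals, one per connected component of its Dynkin diagram, so g ≅ A_7 ⊕ C_3 (dimension 63 + 21 = 84).

type A_7 + type C_3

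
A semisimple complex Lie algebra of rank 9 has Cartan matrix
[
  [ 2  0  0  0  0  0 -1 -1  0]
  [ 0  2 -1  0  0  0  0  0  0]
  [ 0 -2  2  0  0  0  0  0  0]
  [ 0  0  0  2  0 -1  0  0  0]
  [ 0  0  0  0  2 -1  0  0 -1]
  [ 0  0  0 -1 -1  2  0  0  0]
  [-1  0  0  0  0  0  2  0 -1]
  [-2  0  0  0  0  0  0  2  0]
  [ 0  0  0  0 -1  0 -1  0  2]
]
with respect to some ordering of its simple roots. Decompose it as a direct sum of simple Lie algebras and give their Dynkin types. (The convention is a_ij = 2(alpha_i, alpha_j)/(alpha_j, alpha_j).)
The diagram associated to this matrix has two connected components: the simple roots {alpha_2, alpha_3} form a chain of 2 nodes with a double edge at one end; the terminal node there is the unique short simple root (B_2), and {alpha_1, alpha_4, alpha_5, alpha_6, alpha_7, alpha_8, alpha_9} form a chain of 7 nodes with a double edge at one end; the terminal node there is the unique long simple root (C_7). A semisimple Lie algebra decomposes uniquely as the direct sum of simple ideals, one per connected component of its Dynkin diagram, so g ≅ B_2 ⊕ C_7 (dimension 10 + 105 = 115).

B2 + C7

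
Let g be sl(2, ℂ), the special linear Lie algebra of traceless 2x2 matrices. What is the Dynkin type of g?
This is sl(2), which has dimension 2^2 - 1 = 3 and rank 2 - 1 = 1 (a Cartan subalgebra is the diagonal traceless matrices). In the classification of classical Lie algebras, the special linear algebra sl(n+1) has type A_n; here n = 1, so the Dynkin diagram is a chain of 1 nodes with single edges (A_1). Hence the type is A_1.

A1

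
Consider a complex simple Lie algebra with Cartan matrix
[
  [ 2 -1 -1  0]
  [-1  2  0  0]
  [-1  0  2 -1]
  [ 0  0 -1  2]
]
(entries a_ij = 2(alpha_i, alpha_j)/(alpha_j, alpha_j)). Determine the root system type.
The matrix has rank 4 with 2's on the diagonal. Reading the off-diagonal entries as Dynkin edges (a single edge where a_ij = a_ji = -1; a double or triple edge where a_ij * a_ji = 2 or 3), the diagram is a chain of 4 nodes with single edges (A_4). One simple-root ordering that puts it in standard form is (alpha_2, alpha_1, alpha_3, alpha_4). So the algebra is type A_4, i.e. sl(5).

A_4 (sl(5))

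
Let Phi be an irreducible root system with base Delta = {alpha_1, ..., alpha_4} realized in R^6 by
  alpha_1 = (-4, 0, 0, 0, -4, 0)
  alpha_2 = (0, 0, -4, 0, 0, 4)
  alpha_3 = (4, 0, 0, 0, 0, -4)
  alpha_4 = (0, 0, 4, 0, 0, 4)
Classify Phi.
D4

Compute the Cartan integers a_ij = 2(alpha_i, alpha_j)/(alpha_j, alpha_j); the resulting 4x4 Cartan matrix is
[[2, 0, -1, 0], [0, 2, -1, 0], [-1, -1, 2, -1], [0, 0, -1, 2]].
All simple roots have the same length, so the diagram is simply laced. The associated Dynkin diagram is a chain of 2 nodes with a fork of two nodes at one end (D_4), so the type is D_4 (the algebra so(8)).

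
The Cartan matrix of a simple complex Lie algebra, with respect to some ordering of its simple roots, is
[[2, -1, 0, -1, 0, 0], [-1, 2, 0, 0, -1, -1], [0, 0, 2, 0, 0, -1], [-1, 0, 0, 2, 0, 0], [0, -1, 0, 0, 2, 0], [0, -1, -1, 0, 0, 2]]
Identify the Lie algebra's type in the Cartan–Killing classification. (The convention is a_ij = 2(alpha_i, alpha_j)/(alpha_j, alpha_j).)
E_6

The matrix has rank 6 with 2's on the diagonal. Reading the off-diagonal entries as Dynkin edges (a single edge where a_ij = a_ji = -1; a double or triple edge where a_ij * a_ji = 2 or 3), the diagram is a chain of 5 nodes with one extra node attached to the third node from one end (E_6). One simple-root ordering that puts it in standard form is (alpha_4, alpha_5, alpha_1, alpha_2, alpha_6, alpha_3). So the algebra is type E_6.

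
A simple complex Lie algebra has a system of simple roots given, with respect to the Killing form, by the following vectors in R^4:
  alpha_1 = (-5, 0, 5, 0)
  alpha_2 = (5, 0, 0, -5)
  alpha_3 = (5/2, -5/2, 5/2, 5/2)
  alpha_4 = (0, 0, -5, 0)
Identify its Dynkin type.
Compute the Cartan integers a_ij = 2(alpha_i, alpha_j)/(alpha_j, alpha_j); the resulting 4x4 Cartan matrix is
[[2, -1, 0, -2], [-1, 2, 0, 0], [0, 0, 2, -1], [-1, 0, -1, 2]].
The roots have two lengths (squared-length ratio 2:1); the short ones are alpha_{3,4}. The associated Dynkin diagram is a chain of 4 nodes with a double edge between the middle two (F_4), so the type is F_4.

F_4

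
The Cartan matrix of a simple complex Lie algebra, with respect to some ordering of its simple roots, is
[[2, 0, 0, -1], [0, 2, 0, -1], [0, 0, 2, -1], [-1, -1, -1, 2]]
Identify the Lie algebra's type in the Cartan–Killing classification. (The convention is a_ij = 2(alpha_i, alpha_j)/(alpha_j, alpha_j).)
D_4

The matrix has rank 4 with 2's on the diagonal. Reading the off-diagonal entries as Dynkin edges (a single edge where a_ij = a_ji = -1; a double or triple edge where a_ij * a_ji = 2 or 3), the diagram is a chain of 2 nodes with a fork of two nodes at one end (D_4). One simple-root ordering that puts it in standard form is (alpha_2, alpha_4, alpha_1, alpha_3). So the algebra is type D_4, i.e. so(8).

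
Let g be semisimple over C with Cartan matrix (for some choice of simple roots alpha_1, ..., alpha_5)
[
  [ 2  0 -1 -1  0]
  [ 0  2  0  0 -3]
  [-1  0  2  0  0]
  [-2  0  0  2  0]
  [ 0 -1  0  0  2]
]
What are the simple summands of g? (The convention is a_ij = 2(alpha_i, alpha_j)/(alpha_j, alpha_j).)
The diagram associated to this matrix has two connected components: the simple roots {alpha_1, alpha_3, alpha_4} form a chain of 3 nodes with a double edge at one end; the terminal node there is the unique long simple root (C_3), and {alpha_2, alpha_5} form two nodes joined by a triple edge (G_2). A semisimple Lie algebra decomposes uniquely as the direct sum of simple ideals, one per connected component of its Dynkin diagram, so g ≅ C_3 ⊕ G_2 (dimension 21 + 14 = 35).

C_3 (sp(6)) + G_2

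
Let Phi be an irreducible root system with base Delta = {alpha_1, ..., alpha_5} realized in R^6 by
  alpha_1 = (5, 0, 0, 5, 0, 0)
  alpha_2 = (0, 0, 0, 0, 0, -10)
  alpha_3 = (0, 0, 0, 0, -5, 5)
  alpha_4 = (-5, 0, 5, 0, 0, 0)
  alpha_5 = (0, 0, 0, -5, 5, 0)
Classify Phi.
Compute the Cartan integers a_ij = 2(alpha_i, alpha_j)/(alpha_j, alpha_j); the resulting 5x5 Cartan matrix is
[[2, 0, 0, -1, -1], [0, 2, -2, 0, 0], [0, -1, 2, 0, -1], [-1, 0, 0, 2, 0], [-1, 0, -1, 0, 2]].
The roots have two lengths (squared-length ratio 2:1); the short ones are alpha_{1,3,4,5}. The associated Dynkin diagram is a chain of 5 nodes with a double edge at one end; the terminal node there is the unique long simple root (C_5), so the type is C_5 (the algebra sp(10)).

C_5 (sp(10))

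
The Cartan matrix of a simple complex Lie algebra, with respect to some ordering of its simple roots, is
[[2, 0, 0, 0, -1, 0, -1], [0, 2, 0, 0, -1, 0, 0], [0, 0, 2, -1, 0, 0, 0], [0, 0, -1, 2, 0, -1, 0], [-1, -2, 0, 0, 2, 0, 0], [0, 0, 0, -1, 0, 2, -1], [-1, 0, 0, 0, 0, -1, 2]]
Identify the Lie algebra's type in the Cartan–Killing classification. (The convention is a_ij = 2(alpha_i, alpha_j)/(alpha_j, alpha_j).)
The matrix has rank 7 with 2's on the diagonal. Reading the off-diagonal entries as Dynkin edges (a single edge where a_ij = a_ji = -1; a double or triple edge where a_ij * a_ji = 2 or 3), the diagram is a chain of 7 nodes with a double edge at one end; the terminal node there is the unique short simple root (B_7). One simple-root ordering that puts it in standard form is (alpha_3, alpha_4, alpha_6, alpha_7, alpha_1, alpha_5, alpha_2). So the algebra is type B_7, i.e. so(15).

B_7 (so(15))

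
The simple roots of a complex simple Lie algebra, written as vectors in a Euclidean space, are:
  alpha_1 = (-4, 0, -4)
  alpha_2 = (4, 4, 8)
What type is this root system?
G_2

Compute the Cartan integers a_ij = 2(alpha_i, alpha_j)/(alpha_j, alpha_j); the resulting 2x2 Cartan matrix is
[[2, -1], [-3, 2]].
The roots have two lengths (squared-length ratio 3:1); the short ones are alpha_{1}. The associated Dynkin diagram is two nodes joined by a triple edge (G_2), so the type is G_2.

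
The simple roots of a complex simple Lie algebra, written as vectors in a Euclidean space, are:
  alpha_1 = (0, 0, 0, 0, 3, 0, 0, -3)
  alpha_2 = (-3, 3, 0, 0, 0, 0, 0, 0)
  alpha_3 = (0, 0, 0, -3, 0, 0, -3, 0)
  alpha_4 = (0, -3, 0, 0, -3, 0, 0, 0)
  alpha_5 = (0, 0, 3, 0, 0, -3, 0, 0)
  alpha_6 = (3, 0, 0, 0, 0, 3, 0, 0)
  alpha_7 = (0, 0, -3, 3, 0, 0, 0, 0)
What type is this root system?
Compute the Cartan integers a_ij = 2(alpha_i, alpha_j)/(alpha_j, alpha_j); the resulting 7x7 Cartan matrix is
[[2, 0, 0, -1, 0, 0, 0], [0, 2, 0, -1, 0, -1, 0], [0, 0, 2, 0, 0, 0, -1], [-1, -1, 0, 2, 0, 0, 0], [0, 0, 0, 0, 2, -1, -1], [0, -1, 0, 0, -1, 2, 0], [0, 0, -1, 0, -1, 0, 2]].
All simple roots have the same length, so the diagram is simply laced. The associated Dynkin diagram is a chain of 7 nodes with single edges (A_7), so the type is A_7 (the algebra sl(8)).

A_7 (sl(8))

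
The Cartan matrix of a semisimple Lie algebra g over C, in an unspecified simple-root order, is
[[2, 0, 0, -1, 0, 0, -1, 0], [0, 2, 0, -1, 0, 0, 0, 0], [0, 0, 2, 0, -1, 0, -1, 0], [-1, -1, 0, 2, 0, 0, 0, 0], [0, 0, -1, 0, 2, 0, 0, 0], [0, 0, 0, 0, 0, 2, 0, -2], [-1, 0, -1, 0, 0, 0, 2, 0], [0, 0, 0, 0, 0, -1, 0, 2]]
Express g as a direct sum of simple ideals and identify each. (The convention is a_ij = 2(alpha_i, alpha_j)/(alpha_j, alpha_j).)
A6 + B2

The diagram associated to this matrix has two connected components: the simple roots {alpha_1, alpha_2, alpha_3, alpha_4, alpha_5, alpha_7} form a chain of 6 nodes with single edges (A_6), and {alpha_6, alpha_8} form a chain of 2 nodes with a double edge at one end; the terminal node there is the unique short simple root (B_2). A semisimple Lie algebra decomposes uniquely as the direct sum of simple ideals, one per connected component of its Dynkin diagram, so g ≅ A_6 ⊕ B_2 (dimension 48 + 10 = 58).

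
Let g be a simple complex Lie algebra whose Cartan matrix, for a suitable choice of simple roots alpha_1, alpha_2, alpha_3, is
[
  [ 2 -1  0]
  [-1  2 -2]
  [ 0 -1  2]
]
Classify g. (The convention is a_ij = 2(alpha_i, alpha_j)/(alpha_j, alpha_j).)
type B_3

The matrix has rank 3 with 2's on the diagonal. Reading the off-diagonal entries as Dynkin edges (a single edge where a_ij = a_ji = -1; a double or triple edge where a_ij * a_ji = 2 or 3), the diagram is a chain of 3 nodes with a double edge at one end; the terminal node there is the unique short simple root (B_3). One simple-root ordering that puts it in standard form is (alpha_1, alpha_2, alpha_3). So the algebra is type B_3, i.e. so(7).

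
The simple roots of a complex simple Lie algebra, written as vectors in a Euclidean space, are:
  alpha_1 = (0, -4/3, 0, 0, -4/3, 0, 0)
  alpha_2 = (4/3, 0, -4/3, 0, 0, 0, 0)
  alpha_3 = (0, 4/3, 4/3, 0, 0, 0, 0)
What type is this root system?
Compute the Cartan integers a_ij = 2(alpha_i, alpha_j)/(alpha_j, alpha_j); the resulting 3x3 Cartan matrix is
[[2, 0, -1], [0, 2, -1], [-1, -1, 2]].
All simple roots have the same length, so the diagram is simply laced. The associated Dynkin diagram is a chain of 3 nodes with single edges (A_3), so the type is A_3 (the algebra sl(4)).

A_3 (sl(4))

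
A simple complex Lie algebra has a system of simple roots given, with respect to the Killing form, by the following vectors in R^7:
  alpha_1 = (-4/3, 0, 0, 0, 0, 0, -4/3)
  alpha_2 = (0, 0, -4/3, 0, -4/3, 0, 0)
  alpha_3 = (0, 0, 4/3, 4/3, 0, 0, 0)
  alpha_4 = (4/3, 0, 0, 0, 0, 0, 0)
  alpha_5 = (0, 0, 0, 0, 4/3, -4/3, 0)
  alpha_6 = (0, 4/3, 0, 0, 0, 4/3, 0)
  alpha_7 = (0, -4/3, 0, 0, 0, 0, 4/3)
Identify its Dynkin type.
Compute the Cartan integers a_ij = 2(alpha_i, alpha_j)/(alpha_j, alpha_j); the resulting 7x7 Cartan matrix is
[[2, 0, 0, -2, 0, 0, -1], [0, 2, -1, 0, -1, 0, 0], [0, -1, 2, 0, 0, 0, 0], [-1, 0, 0, 2, 0, 0, 0], [0, -1, 0, 0, 2, -1, 0], [0, 0, 0, 0, -1, 2, -1], [-1, 0, 0, 0, 0, -1, 2]].
The roots have two lengths (squared-length ratio 2:1); the short ones are alpha_{4}. The associated Dynkin diagram is a chain of 7 nodes with a double edge at one end; the terminal node there is the unique short simple root (B_7), so the type is B_7 (the algebra so(15)).

B_7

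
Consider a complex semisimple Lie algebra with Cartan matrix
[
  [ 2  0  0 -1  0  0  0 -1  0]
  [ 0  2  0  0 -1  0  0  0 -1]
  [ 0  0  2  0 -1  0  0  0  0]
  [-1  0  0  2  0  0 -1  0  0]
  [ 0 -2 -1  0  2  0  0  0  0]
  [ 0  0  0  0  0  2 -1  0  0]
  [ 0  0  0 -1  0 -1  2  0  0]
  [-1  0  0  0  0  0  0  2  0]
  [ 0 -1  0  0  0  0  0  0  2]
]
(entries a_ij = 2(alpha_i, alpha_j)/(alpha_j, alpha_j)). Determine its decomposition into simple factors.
A_5 + F_4

The diagram associated to this matrix has two connected components: the simple roots {alpha_1, alpha_4, alpha_6, alpha_7, alpha_8} form a chain of 5 nodes with single edges (A_5), and {alpha_2, alpha_3, alpha_5, alpha_9} form a chain of 4 nodes with a double edge between the middle two (F_4). A semisimple Lie algebra decomposes uniquely as the direct sum of simple ideals, one per connected component of its Dynkin diagram, so g ≅ A_5 ⊕ F_4 (dimension 35 + 52 = 87).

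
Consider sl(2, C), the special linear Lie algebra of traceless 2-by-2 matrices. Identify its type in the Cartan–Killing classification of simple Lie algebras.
This is sl(2), which has dimension 2^2 - 1 = 3 and rank 2 - 1 = 1 (a Cartan subalgebra is the diagonal traceless matrices). In the classification of classical Lie algebras, the special linear algebra sl(n+1) has type A_n; here n = 1, so the Dynkin diagram is a chain of 1 nodes with single edges (A_1). Hence the type is A_1.

A_1 (sl(2))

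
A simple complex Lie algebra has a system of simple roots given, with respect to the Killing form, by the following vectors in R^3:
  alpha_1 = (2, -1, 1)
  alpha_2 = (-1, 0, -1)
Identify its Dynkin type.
G2

Compute the Cartan integers a_ij = 2(alpha_i, alpha_j)/(alpha_j, alpha_j); the resulting 2x2 Cartan matrix is
[[2, -3], [-1, 2]].
The roots have two lengths (squared-length ratio 3:1); the short ones are alpha_{2}. The associated Dynkin diagram is two nodes joined by a triple edge (G_2), so the type is G_2.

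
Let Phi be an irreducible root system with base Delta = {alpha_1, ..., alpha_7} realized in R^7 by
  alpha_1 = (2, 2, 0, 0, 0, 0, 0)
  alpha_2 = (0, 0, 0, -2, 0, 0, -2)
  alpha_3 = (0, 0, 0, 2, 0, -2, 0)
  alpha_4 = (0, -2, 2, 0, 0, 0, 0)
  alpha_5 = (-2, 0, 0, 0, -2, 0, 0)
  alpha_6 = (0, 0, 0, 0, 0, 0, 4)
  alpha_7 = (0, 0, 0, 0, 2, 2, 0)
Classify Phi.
Compute the Cartan integers a_ij = 2(alpha_i, alpha_j)/(alpha_j, alpha_j); the resulting 7x7 Cartan matrix is
[[2, 0, 0, -1, -1, 0, 0], [0, 2, -1, 0, 0, -1, 0], [0, -1, 2, 0, 0, 0, -1], [-1, 0, 0, 2, 0, 0, 0], [-1, 0, 0, 0, 2, 0, -1], [0, -2, 0, 0, 0, 2, 0], [0, 0, -1, 0, -1, 0, 2]].
The roots have two lengths (squared-length ratio 2:1); the short ones are alpha_{1,2,3,4,5,7}. The associated Dynkin diagram is a chain of 7 nodes with a double edge at one end; the terminal node there is the unique long simple root (C_7), so the type is C_7 (the algebra sp(14)).

C_7 (sp(14))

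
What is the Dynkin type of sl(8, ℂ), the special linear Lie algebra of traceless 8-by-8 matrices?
type A_7

This is sl(8), which has dimension 8^2 - 1 = 63 and rank 8 - 1 = 7 (a Cartan subalgebra is the diagonal traceless matrices). In the classification of classical Lie algebras, the special linear algebra sl(n+1) has type A_n; here n = 7, so the Dynkin diagram is a chain of 7 nodes with single edges (A_7). Hence the type is A_7.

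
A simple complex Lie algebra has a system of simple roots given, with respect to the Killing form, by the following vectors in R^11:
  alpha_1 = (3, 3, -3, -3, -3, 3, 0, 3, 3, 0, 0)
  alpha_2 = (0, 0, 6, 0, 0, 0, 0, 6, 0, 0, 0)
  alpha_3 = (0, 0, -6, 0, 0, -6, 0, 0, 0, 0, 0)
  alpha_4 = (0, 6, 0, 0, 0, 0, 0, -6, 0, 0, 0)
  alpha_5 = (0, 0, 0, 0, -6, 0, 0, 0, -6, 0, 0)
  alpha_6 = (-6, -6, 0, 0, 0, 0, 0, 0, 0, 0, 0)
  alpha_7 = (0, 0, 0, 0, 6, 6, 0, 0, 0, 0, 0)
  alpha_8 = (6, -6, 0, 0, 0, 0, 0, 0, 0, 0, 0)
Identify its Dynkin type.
Compute the Cartan integers a_ij = 2(alpha_i, alpha_j)/(alpha_j, alpha_j); the resulting 8x8 Cartan matrix is
[[2, 0, 0, 0, 0, -1, 0, 0], [0, 2, -1, -1, 0, 0, 0, 0], [0, -1, 2, 0, 0, 0, -1, 0], [0, -1, 0, 2, 0, -1, 0, -1], [0, 0, 0, 0, 2, 0, -1, 0], [-1, 0, 0, -1, 0, 2, 0, 0], [0, 0, -1, 0, -1, 0, 2, 0], [0, 0, 0, -1, 0, 0, 0, 2]].
All simple roots have the same length, so the diagram is simply laced. The associated Dynkin diagram is a chain of 7 nodes with one extra node attached to the third node from one end (E_8), so the type is E_8.

type E_8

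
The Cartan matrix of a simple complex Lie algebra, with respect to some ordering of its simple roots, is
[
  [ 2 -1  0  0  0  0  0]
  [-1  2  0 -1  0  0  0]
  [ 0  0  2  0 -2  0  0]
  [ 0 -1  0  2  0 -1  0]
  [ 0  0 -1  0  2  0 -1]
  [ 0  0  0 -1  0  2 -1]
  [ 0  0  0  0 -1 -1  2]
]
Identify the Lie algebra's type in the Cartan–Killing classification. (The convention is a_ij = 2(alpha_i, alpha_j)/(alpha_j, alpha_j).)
C_7 (sp(14))

The matrix has rank 7 with 2's on the diagonal. Reading the off-diagonal entries as Dynkin edges (a single edge where a_ij = a_ji = -1; a double or triple edge where a_ij * a_ji = 2 or 3), the diagram is a chain of 7 nodes with a double edge at one end; the terminal node there is the unique long simple root (C_7). One simple-root ordering that puts it in standard form is (alpha_1, alpha_2, alpha_4, alpha_6, alpha_7, alpha_5, alpha_3). So the algebra is type C_7, i.e. sp(14).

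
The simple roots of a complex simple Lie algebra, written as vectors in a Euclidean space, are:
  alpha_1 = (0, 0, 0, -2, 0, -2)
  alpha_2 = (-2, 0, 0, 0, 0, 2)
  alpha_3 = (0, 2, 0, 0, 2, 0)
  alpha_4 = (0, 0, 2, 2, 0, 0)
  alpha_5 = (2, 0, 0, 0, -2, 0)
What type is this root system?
A5

Compute the Cartan integers a_ij = 2(alpha_i, alpha_j)/(alpha_j, alpha_j); the resulting 5x5 Cartan matrix is
[[2, -1, 0, -1, 0], [-1, 2, 0, 0, -1], [0, 0, 2, 0, -1], [-1, 0, 0, 2, 0], [0, -1, -1, 0, 2]].
All simple roots have the same length, so the diagram is simply laced. The associated Dynkin diagram is a chain of 5 nodes with single edges (A_5), so the type is A_5 (the algebra sl(6)).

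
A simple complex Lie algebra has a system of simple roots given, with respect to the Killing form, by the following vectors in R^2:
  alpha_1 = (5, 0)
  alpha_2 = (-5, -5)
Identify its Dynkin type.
Compute the Cartan integers a_ij = 2(alpha_i, alpha_j)/(alpha_j, alpha_j); the resulting 2x2 Cartan matrix is
[[2, -1], [-2, 2]].
The roots have two lengths (squared-length ratio 2:1); the short ones are alpha_{1}. The associated Dynkin diagram is a chain of 2 nodes with a double edge at one end; the terminal node there is the unique short simple root (B_2), so the type is B_2 (the algebra so(5)).

type B_2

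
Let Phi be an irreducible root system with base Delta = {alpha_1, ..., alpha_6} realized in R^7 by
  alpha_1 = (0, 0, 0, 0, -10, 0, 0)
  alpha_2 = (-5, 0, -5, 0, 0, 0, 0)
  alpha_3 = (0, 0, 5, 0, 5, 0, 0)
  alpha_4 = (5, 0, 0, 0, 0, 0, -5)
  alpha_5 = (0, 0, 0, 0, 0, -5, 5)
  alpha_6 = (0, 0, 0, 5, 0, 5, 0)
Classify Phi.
Compute the Cartan integers a_ij = 2(alpha_i, alpha_j)/(alpha_j, alpha_j); the resulting 6x6 Cartan matrix is
[[2, 0, -2, 0, 0, 0], [0, 2, -1, -1, 0, 0], [-1, -1, 2, 0, 0, 0], [0, -1, 0, 2, -1, 0], [0, 0, 0, -1, 2, -1], [0, 0, 0, 0, -1, 2]].
The roots have two lengths (squared-length ratio 2:1); the short ones are alpha_{2,3,4,5,6}. The associated Dynkin diagram is a chain of 6 nodes with a double edge at one end; the terminal node there is the unique long simple root (C_6), so the type is C_6 (the algebra sp(12)).

C_6 (sp(12))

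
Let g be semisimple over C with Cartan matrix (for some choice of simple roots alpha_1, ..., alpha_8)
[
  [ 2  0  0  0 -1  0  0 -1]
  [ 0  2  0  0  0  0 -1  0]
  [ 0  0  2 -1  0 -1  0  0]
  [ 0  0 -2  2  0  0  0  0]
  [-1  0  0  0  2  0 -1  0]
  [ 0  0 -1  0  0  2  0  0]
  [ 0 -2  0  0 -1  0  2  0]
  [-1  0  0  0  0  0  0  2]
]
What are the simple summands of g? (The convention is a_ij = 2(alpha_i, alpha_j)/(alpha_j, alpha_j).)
B5 ⊕ C3

The diagram associated to this matrix has two connected components: the simple roots {alpha_1, alpha_2, alpha_5, alpha_7, alpha_8} form a chain of 5 nodes with a double edge at one end; the terminal node there is the unique short simple root (B_5), and {alpha_3, alpha_4, alpha_6} form a chain of 3 nodes with a double edge at one end; the terminal node there is the unique long simple root (C_3). A semisimple Lie algebra decomposes uniquely as the direct sum of simple ideals, one per connected component of its Dynkin diagram, so g ≅ B_5 ⊕ C_3 (dimension 55 + 21 = 76).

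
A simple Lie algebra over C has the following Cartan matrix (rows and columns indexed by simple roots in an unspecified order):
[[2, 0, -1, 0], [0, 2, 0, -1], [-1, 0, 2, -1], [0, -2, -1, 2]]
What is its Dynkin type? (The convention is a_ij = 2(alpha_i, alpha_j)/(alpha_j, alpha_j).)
The matrix has rank 4 with 2's on the diagonal. Reading the off-diagonal entries as Dynkin edges (a single edge where a_ij = a_ji = -1; a double or triple edge where a_ij * a_ji = 2 or 3), the diagram is a chain of 4 nodes with a double edge at one end; the terminal node there is the unique short simple root (B_4). One simple-root ordering that puts it in standard form is (alpha_1, alpha_3, alpha_4, alpha_2). So the algebra is type B_4, i.e. so(9).

B_4 (so(9))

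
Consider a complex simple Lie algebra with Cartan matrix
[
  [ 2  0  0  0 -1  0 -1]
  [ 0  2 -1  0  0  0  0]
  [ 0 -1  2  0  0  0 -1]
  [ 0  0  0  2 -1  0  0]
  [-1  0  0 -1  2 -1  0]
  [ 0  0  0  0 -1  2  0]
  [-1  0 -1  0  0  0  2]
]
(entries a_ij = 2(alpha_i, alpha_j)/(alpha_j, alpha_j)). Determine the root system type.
D_7

The matrix has rank 7 with 2's on the diagonal. Reading the off-diagonal entries as Dynkin edges (a single edge where a_ij = a_ji = -1; a double or triple edge where a_ij * a_ji = 2 or 3), the diagram is a chain of 5 nodes with a fork of two nodes at one end (D_7). One simple-root ordering that puts it in standard form is (alpha_2, alpha_3, alpha_7, alpha_1, alpha_5, alpha_4, alpha_6). So the algebra is type D_7, i.e. so(14).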